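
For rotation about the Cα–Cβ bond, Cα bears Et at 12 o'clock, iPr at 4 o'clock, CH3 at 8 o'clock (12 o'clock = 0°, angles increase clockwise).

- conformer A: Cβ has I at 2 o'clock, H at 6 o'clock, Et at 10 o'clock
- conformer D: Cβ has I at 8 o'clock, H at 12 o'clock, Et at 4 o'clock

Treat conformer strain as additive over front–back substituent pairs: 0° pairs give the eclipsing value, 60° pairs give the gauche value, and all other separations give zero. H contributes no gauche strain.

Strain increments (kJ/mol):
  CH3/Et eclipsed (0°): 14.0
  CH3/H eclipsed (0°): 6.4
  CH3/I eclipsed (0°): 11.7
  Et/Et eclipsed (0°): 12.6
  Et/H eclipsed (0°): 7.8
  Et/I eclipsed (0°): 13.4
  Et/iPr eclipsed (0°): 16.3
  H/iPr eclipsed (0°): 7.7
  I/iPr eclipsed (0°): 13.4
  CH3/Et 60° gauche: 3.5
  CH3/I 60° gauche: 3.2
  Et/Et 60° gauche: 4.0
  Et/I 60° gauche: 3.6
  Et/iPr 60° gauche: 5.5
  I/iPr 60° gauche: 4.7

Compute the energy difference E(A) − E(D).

A (staggered): Et–I gauche, Et–Et gauche, iPr–I gauche, CH3–Et gauche; 3.6 + 4.0 + 4.7 + 3.5 = 15.8 kJ/mol.
D (eclipsed): Et–H eclipsed, iPr–Et eclipsed, CH3–I eclipsed; 7.8 + 16.3 + 11.7 = 35.8 kJ/mol.
E(A) − E(D) = 15.8 − 35.8 = -20.0 kJ/mol.

-20.0 kJ/mol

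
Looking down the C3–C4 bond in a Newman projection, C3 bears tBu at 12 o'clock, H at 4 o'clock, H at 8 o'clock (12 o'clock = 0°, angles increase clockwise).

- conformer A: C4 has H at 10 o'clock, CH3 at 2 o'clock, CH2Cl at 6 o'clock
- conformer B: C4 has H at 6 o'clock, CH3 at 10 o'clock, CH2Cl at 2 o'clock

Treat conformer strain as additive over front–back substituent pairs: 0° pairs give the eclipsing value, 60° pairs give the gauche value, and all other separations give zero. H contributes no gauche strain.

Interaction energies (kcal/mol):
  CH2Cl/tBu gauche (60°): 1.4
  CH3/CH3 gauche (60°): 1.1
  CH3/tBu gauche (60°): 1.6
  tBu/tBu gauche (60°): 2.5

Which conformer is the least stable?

A (staggered): tBu–CH3 gauche; 1.6 = 1.6 kcal/mol.
B (staggered): tBu–CH3 gauche, tBu–CH2Cl gauche; 1.6 + 1.4 = 3.0 kcal/mol.
B has the highest total (3.0 kcal/mol).

B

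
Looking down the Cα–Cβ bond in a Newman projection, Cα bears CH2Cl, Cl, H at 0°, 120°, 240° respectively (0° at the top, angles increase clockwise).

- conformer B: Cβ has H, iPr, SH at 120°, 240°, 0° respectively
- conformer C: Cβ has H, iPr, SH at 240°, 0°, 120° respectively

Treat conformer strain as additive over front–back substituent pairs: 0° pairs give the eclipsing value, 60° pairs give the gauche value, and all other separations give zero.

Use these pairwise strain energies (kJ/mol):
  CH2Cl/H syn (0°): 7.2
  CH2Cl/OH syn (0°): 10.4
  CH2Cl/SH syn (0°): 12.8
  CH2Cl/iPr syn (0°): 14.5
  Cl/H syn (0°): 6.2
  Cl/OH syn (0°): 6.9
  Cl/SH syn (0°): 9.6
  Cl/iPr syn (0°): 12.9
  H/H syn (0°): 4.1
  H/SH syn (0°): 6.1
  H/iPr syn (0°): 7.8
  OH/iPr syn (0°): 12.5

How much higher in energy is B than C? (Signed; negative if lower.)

-1.4 kJ/mol

B (eclipsed): CH2Cl–SH eclipsed, Cl–H eclipsed, H–iPr eclipsed; 12.8 + 6.2 + 7.8 = 26.8 kJ/mol.
C (eclipsed): CH2Cl–iPr eclipsed, Cl–SH eclipsed, H–H eclipsed; 14.5 + 9.6 + 4.1 = 28.2 kJ/mol.
E(B) − E(C) = 26.8 − 28.2 = -1.4 kJ/mol.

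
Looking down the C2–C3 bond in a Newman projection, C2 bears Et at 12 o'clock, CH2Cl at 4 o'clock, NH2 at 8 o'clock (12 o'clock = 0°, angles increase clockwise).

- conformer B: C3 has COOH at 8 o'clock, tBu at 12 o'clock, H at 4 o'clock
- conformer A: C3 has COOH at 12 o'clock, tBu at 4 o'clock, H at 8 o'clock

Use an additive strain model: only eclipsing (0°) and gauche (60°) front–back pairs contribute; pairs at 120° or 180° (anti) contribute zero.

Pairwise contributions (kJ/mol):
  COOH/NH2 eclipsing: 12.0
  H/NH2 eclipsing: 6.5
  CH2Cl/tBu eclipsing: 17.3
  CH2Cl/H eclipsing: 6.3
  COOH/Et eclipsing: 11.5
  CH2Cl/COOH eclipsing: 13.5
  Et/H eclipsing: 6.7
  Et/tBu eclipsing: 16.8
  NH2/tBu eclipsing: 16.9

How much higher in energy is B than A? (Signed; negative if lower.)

-0.2 kJ/mol

B (eclipsed): Et–tBu eclipsed, CH2Cl–H eclipsed, NH2–COOH eclipsed; 16.8 + 6.3 + 12.0 = 35.1 kJ/mol.
A (eclipsed): Et–COOH eclipsed, CH2Cl–tBu eclipsed, NH2–H eclipsed; 11.5 + 17.3 + 6.5 = 35.3 kJ/mol.
E(B) − E(A) = 35.1 − 35.3 = -0.2 kJ/mol.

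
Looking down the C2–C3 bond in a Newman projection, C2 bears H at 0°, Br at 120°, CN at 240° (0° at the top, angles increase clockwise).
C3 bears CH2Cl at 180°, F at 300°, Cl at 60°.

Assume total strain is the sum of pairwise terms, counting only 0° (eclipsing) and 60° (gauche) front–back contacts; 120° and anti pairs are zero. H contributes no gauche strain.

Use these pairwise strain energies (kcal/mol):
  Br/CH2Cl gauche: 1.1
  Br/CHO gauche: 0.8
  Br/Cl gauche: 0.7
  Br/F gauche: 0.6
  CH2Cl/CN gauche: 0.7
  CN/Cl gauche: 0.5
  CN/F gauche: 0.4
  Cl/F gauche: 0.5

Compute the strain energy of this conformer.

This conformer is staggered. Br at 120° is gauche with CH2Cl at 180° (1.1); Br at 120° is gauche with Cl at 60° (0.7); CN at 240° is gauche with CH2Cl at 180° (0.7); CN at 240° is gauche with F at 300° (0.4). Total 2.9 kcal/mol.

2.9 kcal/mol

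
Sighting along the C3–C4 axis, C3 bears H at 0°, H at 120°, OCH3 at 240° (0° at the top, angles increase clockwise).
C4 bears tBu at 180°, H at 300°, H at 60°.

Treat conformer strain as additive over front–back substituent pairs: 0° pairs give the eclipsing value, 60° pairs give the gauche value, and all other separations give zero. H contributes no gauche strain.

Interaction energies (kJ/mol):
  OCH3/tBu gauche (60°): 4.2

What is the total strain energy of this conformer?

4.2 kJ/mol

This conformer (staggered): OCH3–tBu gauche; 4.2 = 4.2 kJ/mol.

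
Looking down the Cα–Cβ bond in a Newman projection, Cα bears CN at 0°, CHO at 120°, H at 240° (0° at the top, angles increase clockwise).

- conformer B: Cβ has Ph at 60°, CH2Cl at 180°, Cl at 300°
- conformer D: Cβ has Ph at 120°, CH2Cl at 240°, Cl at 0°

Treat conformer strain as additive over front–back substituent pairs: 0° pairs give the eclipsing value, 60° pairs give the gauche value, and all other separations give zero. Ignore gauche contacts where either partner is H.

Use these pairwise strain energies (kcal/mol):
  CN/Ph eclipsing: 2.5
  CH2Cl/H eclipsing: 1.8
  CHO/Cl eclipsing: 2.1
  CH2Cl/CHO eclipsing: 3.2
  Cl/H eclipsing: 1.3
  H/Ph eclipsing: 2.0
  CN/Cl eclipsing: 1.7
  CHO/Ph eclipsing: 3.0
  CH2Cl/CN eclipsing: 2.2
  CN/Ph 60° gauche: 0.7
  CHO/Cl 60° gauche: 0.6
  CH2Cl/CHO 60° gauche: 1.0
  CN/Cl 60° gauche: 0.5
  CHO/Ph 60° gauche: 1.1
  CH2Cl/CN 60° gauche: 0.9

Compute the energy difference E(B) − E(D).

B (staggered): CN(0°)/Ph(60°) gauche 0.7; CN(0°)/Cl(300°) gauche 0.5; CHO(120°)/Ph(60°) gauche 1.1; CHO(120°)/CH2Cl(180°) gauche 1.0 → 3.3 kcal/mol.
D (eclipsed): CN(0°)/Cl(0°) eclipsed 1.7; CHO(120°)/Ph(120°) eclipsed 3.0; H(240°)/CH2Cl(240°) eclipsed 1.8 → 6.5 kcal/mol.
E(B) − E(D) = 3.3 − 6.5 = -3.2 kcal/mol.

-3.2 kcal/mol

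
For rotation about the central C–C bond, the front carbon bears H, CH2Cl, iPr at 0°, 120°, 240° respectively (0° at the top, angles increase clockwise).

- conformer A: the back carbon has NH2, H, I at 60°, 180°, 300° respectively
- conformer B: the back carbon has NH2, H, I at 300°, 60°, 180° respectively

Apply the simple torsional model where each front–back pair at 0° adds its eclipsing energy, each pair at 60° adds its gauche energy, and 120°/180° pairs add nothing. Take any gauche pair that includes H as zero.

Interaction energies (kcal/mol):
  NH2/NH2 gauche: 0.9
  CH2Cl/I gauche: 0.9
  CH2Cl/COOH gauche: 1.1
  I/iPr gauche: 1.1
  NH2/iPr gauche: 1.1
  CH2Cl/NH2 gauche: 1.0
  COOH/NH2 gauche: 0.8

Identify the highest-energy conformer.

B

A (staggered): CH2Cl–NH2 gauche, iPr–I gauche; 1.0 + 1.1 = 2.1 kcal/mol.
B (staggered): CH2Cl–I gauche, iPr–NH2 gauche, iPr–I gauche; 0.9 + 1.1 + 1.1 = 3.1 kcal/mol.
B has the highest total (3.1 kcal/mol).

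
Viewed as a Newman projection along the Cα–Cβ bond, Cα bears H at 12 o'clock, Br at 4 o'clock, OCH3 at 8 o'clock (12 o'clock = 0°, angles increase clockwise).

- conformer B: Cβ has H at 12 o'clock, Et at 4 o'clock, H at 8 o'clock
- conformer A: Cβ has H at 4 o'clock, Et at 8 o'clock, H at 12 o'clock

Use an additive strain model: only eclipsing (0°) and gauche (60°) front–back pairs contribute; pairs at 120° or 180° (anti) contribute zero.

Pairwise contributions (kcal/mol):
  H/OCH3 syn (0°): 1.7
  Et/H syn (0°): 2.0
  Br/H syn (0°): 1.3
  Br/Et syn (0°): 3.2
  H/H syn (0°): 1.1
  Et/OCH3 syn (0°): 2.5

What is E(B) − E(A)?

B (eclipsed): H–H eclipsed, Br–Et eclipsed, OCH3–H eclipsed; 1.1 + 3.2 + 1.7 = 6.0 kcal/mol.
A (eclipsed): H–H eclipsed, Br–H eclipsed, OCH3–Et eclipsed; 1.1 + 1.3 + 2.5 = 4.9 kcal/mol.
E(B) − E(A) = 6.0 − 4.9 = +1.1 kcal/mol.

+1.1 kcal/mol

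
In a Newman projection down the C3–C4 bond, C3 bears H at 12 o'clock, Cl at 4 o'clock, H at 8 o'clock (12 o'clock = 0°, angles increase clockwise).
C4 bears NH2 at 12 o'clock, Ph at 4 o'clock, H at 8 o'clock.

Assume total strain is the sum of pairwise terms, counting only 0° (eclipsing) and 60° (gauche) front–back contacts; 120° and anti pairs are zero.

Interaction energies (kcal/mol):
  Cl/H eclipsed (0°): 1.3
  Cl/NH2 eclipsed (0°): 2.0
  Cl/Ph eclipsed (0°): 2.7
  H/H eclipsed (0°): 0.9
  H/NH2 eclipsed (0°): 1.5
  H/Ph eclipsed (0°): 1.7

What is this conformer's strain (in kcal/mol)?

This conformer is eclipsed. H at 0° is eclipsed with NH2 at 0° (1.5); Cl at 120° is eclipsed with Ph at 120° (2.7); H at 240° is eclipsed with H at 240° (0.9). Total 5.1 kcal/mol.

5.1 kcal/mol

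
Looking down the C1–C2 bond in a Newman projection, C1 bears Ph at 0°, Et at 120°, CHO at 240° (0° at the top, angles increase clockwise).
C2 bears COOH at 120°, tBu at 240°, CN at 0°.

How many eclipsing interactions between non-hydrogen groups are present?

3

Non-H eclipsing pairs: Ph(0°)/CN(0°); Et(120°)/COOH(120°); CHO(240°)/tBu(240°) — 3 interactions.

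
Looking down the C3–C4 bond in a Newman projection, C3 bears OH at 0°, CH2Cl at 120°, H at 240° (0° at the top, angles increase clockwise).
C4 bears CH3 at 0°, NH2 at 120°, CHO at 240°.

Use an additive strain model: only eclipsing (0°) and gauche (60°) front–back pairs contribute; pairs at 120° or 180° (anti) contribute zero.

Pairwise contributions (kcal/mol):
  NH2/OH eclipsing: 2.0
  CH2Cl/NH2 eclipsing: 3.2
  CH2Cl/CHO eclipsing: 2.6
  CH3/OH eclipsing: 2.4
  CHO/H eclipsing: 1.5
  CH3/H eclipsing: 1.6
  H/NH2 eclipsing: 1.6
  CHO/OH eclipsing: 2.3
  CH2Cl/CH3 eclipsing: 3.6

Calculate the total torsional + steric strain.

This conformer (eclipsed): OH–CH3 eclipsed, CH2Cl–NH2 eclipsed, H–CHO eclipsed; 2.4 + 3.2 + 1.5 = 7.1 kcal/mol.

7.1 kcal/mol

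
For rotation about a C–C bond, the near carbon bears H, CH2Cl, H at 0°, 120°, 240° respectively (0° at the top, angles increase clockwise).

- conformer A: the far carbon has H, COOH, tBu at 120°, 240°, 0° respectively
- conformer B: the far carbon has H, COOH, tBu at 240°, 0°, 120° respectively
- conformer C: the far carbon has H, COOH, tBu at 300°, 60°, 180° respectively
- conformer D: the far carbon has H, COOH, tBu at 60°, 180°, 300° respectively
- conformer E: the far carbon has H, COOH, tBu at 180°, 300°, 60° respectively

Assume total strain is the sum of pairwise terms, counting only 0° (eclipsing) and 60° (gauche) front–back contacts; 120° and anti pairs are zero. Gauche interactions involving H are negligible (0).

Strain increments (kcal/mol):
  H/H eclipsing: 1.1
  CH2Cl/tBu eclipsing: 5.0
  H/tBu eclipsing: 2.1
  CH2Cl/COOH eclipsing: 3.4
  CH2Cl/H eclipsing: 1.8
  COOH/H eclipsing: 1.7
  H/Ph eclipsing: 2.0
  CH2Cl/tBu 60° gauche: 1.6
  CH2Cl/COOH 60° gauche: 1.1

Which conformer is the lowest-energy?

D

A is eclipsed. H at 0° is eclipsed with tBu at 0° (2.1); CH2Cl at 120° is eclipsed with H at 120° (1.8); H at 240° is eclipsed with COOH at 240° (1.7). Total 5.6 kcal/mol.
B is eclipsed. H at 0° is eclipsed with COOH at 0° (1.7); CH2Cl at 120° is eclipsed with tBu at 120° (5.0); H at 240° is eclipsed with H at 240° (1.1). Total 7.8 kcal/mol.
C is staggered. CH2Cl at 120° is gauche with COOH at 60° (1.1); CH2Cl at 120° is gauche with tBu at 180° (1.6). Total 2.7 kcal/mol.
D is staggered. CH2Cl at 120° is gauche with COOH at 180° (1.1). Total 1.1 kcal/mol.
E is staggered. CH2Cl at 120° is gauche with tBu at 60° (1.6). Total 1.6 kcal/mol.
D has the lowest total (1.1 kcal/mol).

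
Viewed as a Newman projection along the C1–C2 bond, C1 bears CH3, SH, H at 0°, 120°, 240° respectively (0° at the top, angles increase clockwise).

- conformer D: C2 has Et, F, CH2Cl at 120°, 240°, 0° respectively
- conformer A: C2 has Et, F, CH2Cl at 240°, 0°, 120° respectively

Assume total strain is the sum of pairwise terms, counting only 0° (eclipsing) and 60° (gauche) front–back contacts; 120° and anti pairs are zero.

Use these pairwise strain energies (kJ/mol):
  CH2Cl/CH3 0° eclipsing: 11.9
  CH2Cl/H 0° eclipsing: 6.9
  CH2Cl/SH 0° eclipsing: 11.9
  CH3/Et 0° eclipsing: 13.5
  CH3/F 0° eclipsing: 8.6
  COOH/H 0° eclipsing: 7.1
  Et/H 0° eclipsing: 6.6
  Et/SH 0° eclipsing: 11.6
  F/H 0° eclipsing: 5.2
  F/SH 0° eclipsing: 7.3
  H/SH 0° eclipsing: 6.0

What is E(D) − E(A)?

D is eclipsed. CH3 at 0° is eclipsed with CH2Cl at 0° (11.9); SH at 120° is eclipsed with Et at 120° (11.6); H at 240° is eclipsed with F at 240° (5.2). Total 28.7 kJ/mol.
A is eclipsed. CH3 at 0° is eclipsed with F at 0° (8.6); SH at 120° is eclipsed with CH2Cl at 120° (11.9); H at 240° is eclipsed with Et at 240° (6.6). Total 27.1 kJ/mol.
E(D) − E(A) = 28.7 − 27.1 = +1.6 kJ/mol.

+1.6 kJ/mol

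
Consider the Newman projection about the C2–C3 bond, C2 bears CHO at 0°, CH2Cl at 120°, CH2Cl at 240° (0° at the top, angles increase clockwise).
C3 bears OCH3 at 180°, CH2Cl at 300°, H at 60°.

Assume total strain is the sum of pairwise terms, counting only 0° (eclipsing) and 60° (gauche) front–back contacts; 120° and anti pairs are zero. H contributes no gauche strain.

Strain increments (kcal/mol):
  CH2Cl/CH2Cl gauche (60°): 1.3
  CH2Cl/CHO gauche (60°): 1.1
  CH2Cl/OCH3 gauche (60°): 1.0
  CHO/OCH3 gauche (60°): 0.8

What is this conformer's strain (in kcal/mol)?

This conformer (staggered): CHO–CH2Cl gauche, CH2Cl–OCH3 gauche, CH2Cl–OCH3 gauche, CH2Cl–CH2Cl gauche; 1.1 + 1.0 + 1.0 + 1.3 = 4.4 kcal/mol.

4.4 kcal/mol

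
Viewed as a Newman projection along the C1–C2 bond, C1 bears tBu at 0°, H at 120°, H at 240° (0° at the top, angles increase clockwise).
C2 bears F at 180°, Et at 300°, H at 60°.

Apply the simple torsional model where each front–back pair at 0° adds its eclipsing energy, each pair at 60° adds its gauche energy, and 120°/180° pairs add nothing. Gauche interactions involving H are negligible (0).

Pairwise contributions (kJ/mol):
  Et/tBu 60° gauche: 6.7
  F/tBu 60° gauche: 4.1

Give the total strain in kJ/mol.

6.7 kJ/mol

This conformer is staggered. tBu at 0° is gauche with Et at 300° (6.7). Total 6.7 kJ/mol.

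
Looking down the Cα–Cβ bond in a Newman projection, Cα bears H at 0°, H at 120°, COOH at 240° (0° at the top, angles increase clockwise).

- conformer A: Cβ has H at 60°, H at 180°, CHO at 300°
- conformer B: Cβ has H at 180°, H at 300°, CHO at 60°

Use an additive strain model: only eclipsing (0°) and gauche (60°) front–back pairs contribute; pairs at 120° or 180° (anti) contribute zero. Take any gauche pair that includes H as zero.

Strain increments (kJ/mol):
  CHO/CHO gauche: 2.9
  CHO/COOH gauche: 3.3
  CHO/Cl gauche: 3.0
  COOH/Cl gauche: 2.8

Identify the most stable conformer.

B

A is staggered. COOH at 240° is gauche with CHO at 300° (3.3). Total 3.3 kJ/mol.
B (staggered): no non-H gauche contacts → 0.0 kJ/mol.
B has the lowest total (0.0 kJ/mol).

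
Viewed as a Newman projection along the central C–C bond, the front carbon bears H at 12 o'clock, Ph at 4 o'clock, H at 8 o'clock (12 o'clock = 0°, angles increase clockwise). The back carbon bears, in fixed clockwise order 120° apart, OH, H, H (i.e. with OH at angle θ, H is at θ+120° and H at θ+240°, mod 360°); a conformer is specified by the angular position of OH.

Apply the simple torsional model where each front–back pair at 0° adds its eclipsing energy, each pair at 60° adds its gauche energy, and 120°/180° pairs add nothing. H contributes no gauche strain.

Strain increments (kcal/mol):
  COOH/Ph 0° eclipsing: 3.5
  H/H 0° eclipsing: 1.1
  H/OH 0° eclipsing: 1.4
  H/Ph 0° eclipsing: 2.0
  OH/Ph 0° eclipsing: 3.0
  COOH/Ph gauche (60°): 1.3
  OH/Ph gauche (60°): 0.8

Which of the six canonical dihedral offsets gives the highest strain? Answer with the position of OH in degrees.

OH at 0° is eclipsed. H at 0° is eclipsed with OH at 0° (1.4); Ph at 120° is eclipsed with H at 120° (2.0); H at 240° is eclipsed with H at 240° (1.1). Total 4.5 kcal/mol.
OH at 60° is staggered. Ph at 120° is gauche with OH at 60° (0.8). Total 0.8 kcal/mol.
OH at 120° is eclipsed. H at 0° is eclipsed with H at 0° (1.1); Ph at 120° is eclipsed with OH at 120° (3.0); H at 240° is eclipsed with H at 240° (1.1). Total 5.2 kcal/mol.
OH at 180° is staggered. Ph at 120° is gauche with OH at 180° (0.8). Total 0.8 kcal/mol.
OH at 240° is eclipsed. H at 0° is eclipsed with H at 0° (1.1); Ph at 120° is eclipsed with H at 120° (2.0); H at 240° is eclipsed with OH at 240° (1.4). Total 4.5 kcal/mol.
OH at 300° (staggered): no non-H gauche contacts → 0.0 kcal/mol.
The maximum (5.2 kcal/mol) occurs with OH at 120°.

120°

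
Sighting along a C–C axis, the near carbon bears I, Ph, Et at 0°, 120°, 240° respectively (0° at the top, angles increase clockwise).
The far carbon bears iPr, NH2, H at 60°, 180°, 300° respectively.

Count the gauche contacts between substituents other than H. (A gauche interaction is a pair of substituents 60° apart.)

4

Non-H gauche pairs: I(0°)/iPr(60°); Ph(120°)/iPr(60°); Ph(120°)/NH2(180°); Et(240°)/NH2(180°) — 4 interactions.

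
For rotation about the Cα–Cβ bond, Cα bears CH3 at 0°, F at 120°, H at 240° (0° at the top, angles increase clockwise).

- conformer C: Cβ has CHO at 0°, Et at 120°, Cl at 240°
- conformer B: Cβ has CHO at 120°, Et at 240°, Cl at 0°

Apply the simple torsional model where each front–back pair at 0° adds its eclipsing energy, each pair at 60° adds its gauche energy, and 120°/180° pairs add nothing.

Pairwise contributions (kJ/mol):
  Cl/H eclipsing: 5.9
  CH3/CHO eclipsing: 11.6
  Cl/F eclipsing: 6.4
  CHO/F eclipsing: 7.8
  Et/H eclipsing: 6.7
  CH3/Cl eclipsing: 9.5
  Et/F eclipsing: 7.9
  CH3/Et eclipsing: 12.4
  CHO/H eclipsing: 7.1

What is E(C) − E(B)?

C (eclipsed): CH3–CHO eclipsed, F–Et eclipsed, H–Cl eclipsed; 11.6 + 7.9 + 5.9 = 25.4 kJ/mol.
B (eclipsed): CH3–Cl eclipsed, F–CHO eclipsed, H–Et eclipsed; 9.5 + 7.8 + 6.7 = 24.0 kJ/mol.
E(C) − E(B) = 25.4 − 24.0 = +1.4 kJ/mol.

+1.4 kJ/mol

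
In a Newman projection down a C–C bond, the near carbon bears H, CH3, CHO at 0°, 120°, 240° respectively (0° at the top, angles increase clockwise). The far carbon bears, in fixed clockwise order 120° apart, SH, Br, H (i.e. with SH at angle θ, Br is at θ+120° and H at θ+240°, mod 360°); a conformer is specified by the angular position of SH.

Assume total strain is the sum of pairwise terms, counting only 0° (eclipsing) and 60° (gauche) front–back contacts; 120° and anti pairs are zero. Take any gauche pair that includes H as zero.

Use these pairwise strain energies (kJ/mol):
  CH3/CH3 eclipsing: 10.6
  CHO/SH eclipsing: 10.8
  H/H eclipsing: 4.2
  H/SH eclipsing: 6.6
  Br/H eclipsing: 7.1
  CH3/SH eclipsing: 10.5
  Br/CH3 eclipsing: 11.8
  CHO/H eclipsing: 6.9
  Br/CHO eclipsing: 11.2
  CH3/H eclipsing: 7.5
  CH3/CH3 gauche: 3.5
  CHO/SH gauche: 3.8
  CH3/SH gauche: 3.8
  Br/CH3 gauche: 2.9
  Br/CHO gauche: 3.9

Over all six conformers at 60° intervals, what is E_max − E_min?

SH at 0° (eclipsed): H(0°)/SH(0°) eclipsed 6.6; CH3(120°)/Br(120°) eclipsed 11.8; CHO(240°)/H(240°) eclipsed 6.9 → 25.3 kJ/mol.
SH at 60° (staggered): CH3(120°)/SH(60°) gauche 3.8; CH3(120°)/Br(180°) gauche 2.9; CHO(240°)/Br(180°) gauche 3.9 → 10.6 kJ/mol.
SH at 120° (eclipsed): H(0°)/H(0°) eclipsed 4.2; CH3(120°)/SH(120°) eclipsed 10.5; CHO(240°)/Br(240°) eclipsed 11.2 → 25.9 kJ/mol.
SH at 180° (staggered): CH3(120°)/SH(180°) gauche 3.8; CHO(240°)/SH(180°) gauche 3.8; CHO(240°)/Br(300°) gauche 3.9 → 11.5 kJ/mol.
SH at 240° (eclipsed): H(0°)/Br(0°) eclipsed 7.1; CH3(120°)/H(120°) eclipsed 7.5; CHO(240°)/SH(240°) eclipsed 10.8 → 25.4 kJ/mol.
SH at 300° (staggered): CH3(120°)/Br(60°) gauche 2.9; CHO(240°)/SH(300°) gauche 3.8 → 6.7 kJ/mol.
Max at 120° (25.9 kJ/mol), min at 300° (6.7 kJ/mol); barrier = 19.2 kJ/mol.

19.2 kJ/mol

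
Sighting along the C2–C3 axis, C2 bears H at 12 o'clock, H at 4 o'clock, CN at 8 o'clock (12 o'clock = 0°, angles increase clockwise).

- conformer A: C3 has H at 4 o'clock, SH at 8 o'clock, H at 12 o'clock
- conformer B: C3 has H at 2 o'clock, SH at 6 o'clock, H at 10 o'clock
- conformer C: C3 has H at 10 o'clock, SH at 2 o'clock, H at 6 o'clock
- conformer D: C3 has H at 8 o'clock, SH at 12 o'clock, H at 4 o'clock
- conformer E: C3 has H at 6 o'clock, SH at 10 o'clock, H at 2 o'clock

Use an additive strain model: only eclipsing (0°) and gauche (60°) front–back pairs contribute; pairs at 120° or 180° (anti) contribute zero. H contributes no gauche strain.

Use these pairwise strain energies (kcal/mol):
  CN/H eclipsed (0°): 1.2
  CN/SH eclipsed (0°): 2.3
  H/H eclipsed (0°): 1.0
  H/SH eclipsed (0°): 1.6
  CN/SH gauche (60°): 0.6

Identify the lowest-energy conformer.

C

A (eclipsed): H(0°)/H(0°) eclipsed 1.0; H(120°)/H(120°) eclipsed 1.0; CN(240°)/SH(240°) eclipsed 2.3 → 4.3 kcal/mol.
B (staggered): CN(240°)/SH(180°) gauche 0.6 → 0.6 kcal/mol.
C (staggered): no non-H gauche contacts → 0.0 kcal/mol.
D (eclipsed): H(0°)/SH(0°) eclipsed 1.6; H(120°)/H(120°) eclipsed 1.0; CN(240°)/H(240°) eclipsed 1.2 → 3.8 kcal/mol.
E (staggered): CN(240°)/SH(300°) gauche 0.6 → 0.6 kcal/mol.
C has the lowest total (0.0 kcal/mol).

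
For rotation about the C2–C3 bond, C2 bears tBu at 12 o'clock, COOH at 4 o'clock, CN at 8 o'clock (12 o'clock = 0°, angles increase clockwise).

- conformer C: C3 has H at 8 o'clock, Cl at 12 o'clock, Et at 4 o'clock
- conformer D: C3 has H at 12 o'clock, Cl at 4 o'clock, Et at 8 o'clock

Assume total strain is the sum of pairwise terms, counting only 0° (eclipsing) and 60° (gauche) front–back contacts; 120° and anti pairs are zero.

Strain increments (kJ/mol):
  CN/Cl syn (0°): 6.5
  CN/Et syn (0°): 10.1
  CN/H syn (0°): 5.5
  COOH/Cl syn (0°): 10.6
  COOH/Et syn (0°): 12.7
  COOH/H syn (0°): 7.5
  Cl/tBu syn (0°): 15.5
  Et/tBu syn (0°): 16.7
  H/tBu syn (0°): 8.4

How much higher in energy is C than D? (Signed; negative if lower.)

C (eclipsed): tBu–Cl eclipsed, COOH–Et eclipsed, CN–H eclipsed; 15.5 + 12.7 + 5.5 = 33.7 kJ/mol.
D (eclipsed): tBu–H eclipsed, COOH–Cl eclipsed, CN–Et eclipsed; 8.4 + 10.6 + 10.1 = 29.1 kJ/mol.
E(C) − E(D) = 33.7 − 29.1 = +4.6 kJ/mol.

+4.6 kJ/mol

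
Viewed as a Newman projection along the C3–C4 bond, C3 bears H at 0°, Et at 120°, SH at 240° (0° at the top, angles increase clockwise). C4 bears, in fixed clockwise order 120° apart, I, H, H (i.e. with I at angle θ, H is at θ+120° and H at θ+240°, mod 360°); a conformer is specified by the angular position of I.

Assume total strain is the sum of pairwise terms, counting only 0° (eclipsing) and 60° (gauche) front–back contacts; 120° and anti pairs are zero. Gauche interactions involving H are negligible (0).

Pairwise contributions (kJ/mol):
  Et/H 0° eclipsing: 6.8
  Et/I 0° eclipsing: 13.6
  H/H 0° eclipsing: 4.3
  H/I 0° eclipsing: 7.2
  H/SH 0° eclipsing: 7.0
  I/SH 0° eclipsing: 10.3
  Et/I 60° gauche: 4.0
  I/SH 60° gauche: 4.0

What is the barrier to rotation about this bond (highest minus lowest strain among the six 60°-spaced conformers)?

I at 0° is eclipsed. H at 0° is eclipsed with I at 0° (7.2); Et at 120° is eclipsed with H at 120° (6.8); SH at 240° is eclipsed with H at 240° (7.0). Total 21.0 kJ/mol.
I at 60° is staggered. Et at 120° is gauche with I at 60° (4.0). Total 4.0 kJ/mol.
I at 120° is eclipsed. H at 0° is eclipsed with H at 0° (4.3); Et at 120° is eclipsed with I at 120° (13.6); SH at 240° is eclipsed with H at 240° (7.0). Total 24.9 kJ/mol.
I at 180° is staggered. Et at 120° is gauche with I at 180° (4.0); SH at 240° is gauche with I at 180° (4.0). Total 8.0 kJ/mol.
I at 240° is eclipsed. H at 0° is eclipsed with H at 0° (4.3); Et at 120° is eclipsed with H at 120° (6.8); SH at 240° is eclipsed with I at 240° (10.3). Total 21.4 kJ/mol.
I at 300° is staggered. SH at 240° is gauche with I at 300° (4.0). Total 4.0 kJ/mol.
Max at 120° (24.9 kJ/mol), min at 60° (4.0 kJ/mol); barrier = 20.9 kJ/mol.

20.9 kJ/mol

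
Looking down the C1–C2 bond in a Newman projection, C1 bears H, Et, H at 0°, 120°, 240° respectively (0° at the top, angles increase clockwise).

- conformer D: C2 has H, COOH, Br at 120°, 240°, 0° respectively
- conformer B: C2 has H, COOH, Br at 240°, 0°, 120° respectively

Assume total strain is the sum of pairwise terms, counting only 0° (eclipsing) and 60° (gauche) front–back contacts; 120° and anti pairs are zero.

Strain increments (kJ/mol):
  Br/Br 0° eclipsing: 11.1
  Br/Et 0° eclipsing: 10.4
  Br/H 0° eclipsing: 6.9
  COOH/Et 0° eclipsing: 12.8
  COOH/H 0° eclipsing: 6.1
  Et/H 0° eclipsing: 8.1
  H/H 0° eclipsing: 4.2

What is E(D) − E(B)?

D is eclipsed. H at 0° is eclipsed with Br at 0° (6.9); Et at 120° is eclipsed with H at 120° (8.1); H at 240° is eclipsed with COOH at 240° (6.1). Total 21.1 kJ/mol.
B is eclipsed. H at 0° is eclipsed with COOH at 0° (6.1); Et at 120° is eclipsed with Br at 120° (10.4); H at 240° is eclipsed with H at 240° (4.2). Total 20.7 kJ/mol.
E(D) − E(B) = 21.1 − 20.7 = +0.4 kJ/mol.

+0.4 kJ/mol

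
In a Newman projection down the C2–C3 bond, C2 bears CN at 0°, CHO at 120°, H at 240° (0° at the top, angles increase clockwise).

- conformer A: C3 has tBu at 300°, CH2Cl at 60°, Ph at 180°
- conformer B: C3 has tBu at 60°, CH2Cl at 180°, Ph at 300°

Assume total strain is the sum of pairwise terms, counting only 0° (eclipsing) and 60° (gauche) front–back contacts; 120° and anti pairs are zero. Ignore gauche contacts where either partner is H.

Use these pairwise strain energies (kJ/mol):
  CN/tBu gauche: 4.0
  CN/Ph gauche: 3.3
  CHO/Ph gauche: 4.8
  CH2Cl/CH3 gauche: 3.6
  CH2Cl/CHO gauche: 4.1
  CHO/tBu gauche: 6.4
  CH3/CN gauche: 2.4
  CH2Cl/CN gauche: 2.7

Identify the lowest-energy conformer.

A

A (staggered): CN(0°)/tBu(300°) gauche 4.0; CN(0°)/CH2Cl(60°) gauche 2.7; CHO(120°)/CH2Cl(60°) gauche 4.1; CHO(120°)/Ph(180°) gauche 4.8 → 15.6 kJ/mol.
B (staggered): CN(0°)/tBu(60°) gauche 4.0; CN(0°)/Ph(300°) gauche 3.3; CHO(120°)/tBu(60°) gauche 6.4; CHO(120°)/CH2Cl(180°) gauche 4.1 → 17.8 kJ/mol.
A has the lowest total (15.6 kJ/mol).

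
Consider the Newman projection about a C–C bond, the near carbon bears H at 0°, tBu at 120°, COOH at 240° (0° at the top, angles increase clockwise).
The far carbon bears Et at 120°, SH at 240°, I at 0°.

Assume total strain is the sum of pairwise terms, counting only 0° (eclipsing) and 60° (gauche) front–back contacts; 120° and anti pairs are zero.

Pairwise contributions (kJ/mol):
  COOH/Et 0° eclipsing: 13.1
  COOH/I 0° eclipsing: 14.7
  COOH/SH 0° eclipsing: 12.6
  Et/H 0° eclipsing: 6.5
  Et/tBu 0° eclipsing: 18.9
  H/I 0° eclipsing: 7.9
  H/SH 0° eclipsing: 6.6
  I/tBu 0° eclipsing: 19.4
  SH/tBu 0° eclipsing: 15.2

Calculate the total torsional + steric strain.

39.4 kJ/mol

This conformer is eclipsed. H at 0° is eclipsed with I at 0° (7.9); tBu at 120° is eclipsed with Et at 120° (18.9); COOH at 240° is eclipsed with SH at 240° (12.6). Total 39.4 kJ/mol.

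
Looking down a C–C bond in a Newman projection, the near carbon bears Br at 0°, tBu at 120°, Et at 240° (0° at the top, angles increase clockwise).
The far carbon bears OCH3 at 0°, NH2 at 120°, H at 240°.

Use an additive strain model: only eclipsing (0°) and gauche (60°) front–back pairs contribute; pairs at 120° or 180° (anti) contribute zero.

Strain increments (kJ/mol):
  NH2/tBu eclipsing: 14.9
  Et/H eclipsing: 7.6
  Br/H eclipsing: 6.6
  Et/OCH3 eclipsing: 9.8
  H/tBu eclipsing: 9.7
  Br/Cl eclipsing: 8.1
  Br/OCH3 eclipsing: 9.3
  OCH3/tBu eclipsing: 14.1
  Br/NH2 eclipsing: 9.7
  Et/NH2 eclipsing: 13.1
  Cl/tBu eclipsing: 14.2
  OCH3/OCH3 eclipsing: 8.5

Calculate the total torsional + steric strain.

31.8 kJ/mol

This conformer is eclipsed. Br at 0° is eclipsed with OCH3 at 0° (9.3); tBu at 120° is eclipsed with NH2 at 120° (14.9); Et at 240° is eclipsed with H at 240° (7.6). Total 31.8 kJ/mol.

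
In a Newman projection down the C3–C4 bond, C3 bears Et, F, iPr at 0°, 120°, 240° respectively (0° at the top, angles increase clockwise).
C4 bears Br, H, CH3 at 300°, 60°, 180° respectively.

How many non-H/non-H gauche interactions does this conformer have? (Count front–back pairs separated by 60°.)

4

Non-H gauche pairs: Et(0°)/Br(300°); F(120°)/CH3(180°); iPr(240°)/Br(300°); iPr(240°)/CH3(180°) — 4 interactions.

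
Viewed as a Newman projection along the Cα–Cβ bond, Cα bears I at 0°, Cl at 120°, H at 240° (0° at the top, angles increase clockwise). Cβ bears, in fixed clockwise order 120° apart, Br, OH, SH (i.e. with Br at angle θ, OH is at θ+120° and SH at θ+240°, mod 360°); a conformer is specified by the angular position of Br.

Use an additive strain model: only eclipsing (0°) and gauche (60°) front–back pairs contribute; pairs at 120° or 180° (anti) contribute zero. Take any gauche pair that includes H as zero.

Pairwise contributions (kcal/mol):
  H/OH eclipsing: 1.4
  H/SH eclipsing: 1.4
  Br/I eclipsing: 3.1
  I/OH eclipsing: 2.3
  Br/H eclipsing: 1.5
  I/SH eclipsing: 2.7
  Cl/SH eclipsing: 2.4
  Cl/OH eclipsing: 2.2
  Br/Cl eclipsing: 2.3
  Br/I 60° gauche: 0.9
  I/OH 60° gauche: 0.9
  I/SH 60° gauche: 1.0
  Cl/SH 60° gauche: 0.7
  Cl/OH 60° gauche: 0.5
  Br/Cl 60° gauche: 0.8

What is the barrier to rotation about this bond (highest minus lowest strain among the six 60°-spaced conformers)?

3.7 kcal/mol

Br at 0° (eclipsed): I–Br eclipsed, Cl–OH eclipsed, H–SH eclipsed; 3.1 + 2.2 + 1.4 = 6.7 kcal/mol.
Br at 60° (staggered): I–Br gauche, I–SH gauche, Cl–Br gauche, Cl–OH gauche; 0.9 + 1.0 + 0.8 + 0.5 = 3.2 kcal/mol.
Br at 120° (eclipsed): I–SH eclipsed, Cl–Br eclipsed, H–OH eclipsed; 2.7 + 2.3 + 1.4 = 6.4 kcal/mol.
Br at 180° (staggered): I–OH gauche, I–SH gauche, Cl–Br gauche, Cl–SH gauche; 0.9 + 1.0 + 0.8 + 0.7 = 3.4 kcal/mol.
Br at 240° (eclipsed): I–OH eclipsed, Cl–SH eclipsed, H–Br eclipsed; 2.3 + 2.4 + 1.5 = 6.2 kcal/mol.
Br at 300° (staggered): I–Br gauche, I–OH gauche, Cl–OH gauche, Cl–SH gauche; 0.9 + 0.9 + 0.5 + 0.7 = 3.0 kcal/mol.
Max at 0° (6.7 kcal/mol), min at 300° (3.0 kcal/mol); barrier = 3.7 kcal/mol.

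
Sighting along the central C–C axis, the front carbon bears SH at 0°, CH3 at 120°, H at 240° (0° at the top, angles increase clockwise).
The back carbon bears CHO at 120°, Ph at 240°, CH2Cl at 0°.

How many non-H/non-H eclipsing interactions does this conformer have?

2

Non-H eclipsing pairs: SH(0°)/CH2Cl(0°); CH3(120°)/CHO(120°) — 2 interactions.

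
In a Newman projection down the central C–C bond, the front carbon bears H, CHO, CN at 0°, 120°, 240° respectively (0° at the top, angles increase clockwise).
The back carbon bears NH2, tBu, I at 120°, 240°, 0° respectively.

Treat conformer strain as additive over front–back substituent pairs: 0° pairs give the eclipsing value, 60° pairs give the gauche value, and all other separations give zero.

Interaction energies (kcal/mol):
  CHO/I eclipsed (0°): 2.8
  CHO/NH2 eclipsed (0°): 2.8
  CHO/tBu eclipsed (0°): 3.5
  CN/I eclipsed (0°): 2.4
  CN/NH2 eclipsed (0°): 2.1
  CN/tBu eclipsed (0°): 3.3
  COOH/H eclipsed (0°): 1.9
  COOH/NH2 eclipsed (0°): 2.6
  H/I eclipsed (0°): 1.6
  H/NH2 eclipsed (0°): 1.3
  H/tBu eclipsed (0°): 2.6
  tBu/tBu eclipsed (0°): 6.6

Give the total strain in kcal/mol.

This conformer is eclipsed. H at 0° is eclipsed with I at 0° (1.6); CHO at 120° is eclipsed with NH2 at 120° (2.8); CN at 240° is eclipsed with tBu at 240° (3.3). Total 7.7 kcal/mol.

7.7 kcal/mol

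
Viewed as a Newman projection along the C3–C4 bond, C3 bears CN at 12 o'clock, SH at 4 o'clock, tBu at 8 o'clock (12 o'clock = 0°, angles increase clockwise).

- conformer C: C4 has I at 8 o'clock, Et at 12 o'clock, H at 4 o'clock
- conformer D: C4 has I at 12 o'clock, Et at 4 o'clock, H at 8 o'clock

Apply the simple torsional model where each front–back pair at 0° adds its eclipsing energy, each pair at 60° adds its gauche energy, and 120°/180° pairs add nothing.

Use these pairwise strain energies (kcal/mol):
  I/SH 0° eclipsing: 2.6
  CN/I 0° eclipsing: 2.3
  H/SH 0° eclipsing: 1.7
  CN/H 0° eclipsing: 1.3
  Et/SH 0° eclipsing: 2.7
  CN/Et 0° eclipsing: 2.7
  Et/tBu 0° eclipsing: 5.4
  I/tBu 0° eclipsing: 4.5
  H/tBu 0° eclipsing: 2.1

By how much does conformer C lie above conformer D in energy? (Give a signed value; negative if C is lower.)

C (eclipsed): CN–Et eclipsed, SH–H eclipsed, tBu–I eclipsed; 2.7 + 1.7 + 4.5 = 8.9 kcal/mol.
D (eclipsed): CN–I eclipsed, SH–Et eclipsed, tBu–H eclipsed; 2.3 + 2.7 + 2.1 = 7.1 kcal/mol.
E(C) − E(D) = 8.9 − 7.1 = +1.8 kcal/mol.

+1.8 kcal/mol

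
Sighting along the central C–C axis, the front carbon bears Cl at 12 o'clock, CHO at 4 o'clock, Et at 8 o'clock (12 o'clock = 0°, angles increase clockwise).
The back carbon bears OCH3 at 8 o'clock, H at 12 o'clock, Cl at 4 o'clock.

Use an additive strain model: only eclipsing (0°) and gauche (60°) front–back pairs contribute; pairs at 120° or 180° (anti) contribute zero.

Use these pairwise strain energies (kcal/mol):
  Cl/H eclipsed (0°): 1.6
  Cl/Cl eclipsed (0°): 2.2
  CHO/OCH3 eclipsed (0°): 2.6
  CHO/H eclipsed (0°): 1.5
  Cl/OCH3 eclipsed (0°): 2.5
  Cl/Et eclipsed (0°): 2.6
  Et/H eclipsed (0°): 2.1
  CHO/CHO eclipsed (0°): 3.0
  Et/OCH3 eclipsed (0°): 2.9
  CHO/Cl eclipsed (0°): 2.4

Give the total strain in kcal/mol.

This conformer (eclipsed): Cl–H eclipsed, CHO–Cl eclipsed, Et–OCH3 eclipsed; 1.6 + 2.4 + 2.9 = 6.9 kcal/mol.

6.9 kcal/mol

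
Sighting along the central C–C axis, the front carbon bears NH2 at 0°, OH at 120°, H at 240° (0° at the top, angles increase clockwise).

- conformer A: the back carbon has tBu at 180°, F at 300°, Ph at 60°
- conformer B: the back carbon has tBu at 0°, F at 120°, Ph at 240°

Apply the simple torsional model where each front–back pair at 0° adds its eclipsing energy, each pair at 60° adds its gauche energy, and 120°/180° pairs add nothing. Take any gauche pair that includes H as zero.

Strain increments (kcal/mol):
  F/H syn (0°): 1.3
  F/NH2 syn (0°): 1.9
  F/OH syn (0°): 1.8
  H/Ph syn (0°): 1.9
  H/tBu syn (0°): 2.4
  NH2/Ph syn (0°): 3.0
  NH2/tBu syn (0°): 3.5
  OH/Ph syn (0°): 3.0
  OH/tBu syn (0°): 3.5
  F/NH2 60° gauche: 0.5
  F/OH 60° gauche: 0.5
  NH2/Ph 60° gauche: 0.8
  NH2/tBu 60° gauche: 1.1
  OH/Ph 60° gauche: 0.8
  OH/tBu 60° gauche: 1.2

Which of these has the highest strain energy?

A (staggered): NH2(0°)/F(300°) gauche 0.5; NH2(0°)/Ph(60°) gauche 0.8; OH(120°)/tBu(180°) gauche 1.2; OH(120°)/Ph(60°) gauche 0.8 → 3.3 kcal/mol.
B (eclipsed): NH2(0°)/tBu(0°) eclipsed 3.5; OH(120°)/F(120°) eclipsed 1.8; H(240°)/Ph(240°) eclipsed 1.9 → 7.2 kcal/mol.
B has the highest total (7.2 kcal/mol).

B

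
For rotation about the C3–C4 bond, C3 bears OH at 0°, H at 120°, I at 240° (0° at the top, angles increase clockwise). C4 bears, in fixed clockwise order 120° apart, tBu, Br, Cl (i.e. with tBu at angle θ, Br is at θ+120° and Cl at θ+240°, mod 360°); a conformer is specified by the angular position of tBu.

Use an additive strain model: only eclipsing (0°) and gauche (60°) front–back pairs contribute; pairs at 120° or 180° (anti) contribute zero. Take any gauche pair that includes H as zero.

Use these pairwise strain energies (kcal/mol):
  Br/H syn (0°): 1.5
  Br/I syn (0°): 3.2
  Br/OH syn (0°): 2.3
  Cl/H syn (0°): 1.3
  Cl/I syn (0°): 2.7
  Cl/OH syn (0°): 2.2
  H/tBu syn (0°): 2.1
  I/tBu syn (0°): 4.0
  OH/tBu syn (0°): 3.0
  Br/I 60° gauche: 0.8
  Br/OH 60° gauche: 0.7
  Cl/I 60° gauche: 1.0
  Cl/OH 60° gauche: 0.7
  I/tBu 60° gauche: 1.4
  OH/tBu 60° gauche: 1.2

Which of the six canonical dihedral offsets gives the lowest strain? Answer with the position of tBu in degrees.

180°

tBu at 0° (eclipsed): OH–tBu eclipsed, H–Br eclipsed, I–Cl eclipsed; 3.0 + 1.5 + 2.7 = 7.2 kcal/mol.
tBu at 60° (staggered): OH–tBu gauche, OH–Cl gauche, I–Br gauche, I–Cl gauche; 1.2 + 0.7 + 0.8 + 1.0 = 3.7 kcal/mol.
tBu at 120° (eclipsed): OH–Cl eclipsed, H–tBu eclipsed, I–Br eclipsed; 2.2 + 2.1 + 3.2 = 7.5 kcal/mol.
tBu at 180° (staggered): OH–Br gauche, OH–Cl gauche, I–tBu gauche, I–Br gauche; 0.7 + 0.7 + 1.4 + 0.8 = 3.6 kcal/mol.
tBu at 240° (eclipsed): OH–Br eclipsed, H–Cl eclipsed, I–tBu eclipsed; 2.3 + 1.3 + 4.0 = 7.6 kcal/mol.
tBu at 300° (staggered): OH–tBu gauche, OH–Br gauche, I–tBu gauche, I–Cl gauche; 1.2 + 0.7 + 1.4 + 1.0 = 4.3 kcal/mol.
The minimum (3.6 kcal/mol) occurs with tBu at 180°.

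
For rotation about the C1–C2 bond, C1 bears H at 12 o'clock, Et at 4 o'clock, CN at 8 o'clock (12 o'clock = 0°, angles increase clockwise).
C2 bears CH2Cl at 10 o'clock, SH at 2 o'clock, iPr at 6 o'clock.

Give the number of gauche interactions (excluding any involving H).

Non-H gauche pairs: Et(120°)/SH(60°); Et(120°)/iPr(180°); CN(240°)/CH2Cl(300°); CN(240°)/iPr(180°) — 4 interactions.

4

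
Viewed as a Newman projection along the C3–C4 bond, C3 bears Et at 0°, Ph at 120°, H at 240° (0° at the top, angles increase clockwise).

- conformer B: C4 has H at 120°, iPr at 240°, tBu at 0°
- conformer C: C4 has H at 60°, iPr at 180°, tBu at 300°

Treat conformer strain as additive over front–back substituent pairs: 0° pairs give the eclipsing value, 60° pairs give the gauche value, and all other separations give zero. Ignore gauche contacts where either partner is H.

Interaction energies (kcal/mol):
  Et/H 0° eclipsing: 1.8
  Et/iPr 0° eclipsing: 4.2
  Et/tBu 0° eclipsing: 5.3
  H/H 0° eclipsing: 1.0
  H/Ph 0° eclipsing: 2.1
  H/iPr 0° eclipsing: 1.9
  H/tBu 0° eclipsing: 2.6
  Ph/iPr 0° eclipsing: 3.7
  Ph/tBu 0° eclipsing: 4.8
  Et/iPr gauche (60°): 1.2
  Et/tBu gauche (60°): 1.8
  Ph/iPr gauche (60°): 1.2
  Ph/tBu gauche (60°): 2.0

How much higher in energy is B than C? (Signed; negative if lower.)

+6.3 kcal/mol

B is eclipsed. Et at 0° is eclipsed with tBu at 0° (5.3); Ph at 120° is eclipsed with H at 120° (2.1); H at 240° is eclipsed with iPr at 240° (1.9). Total 9.3 kcal/mol.
C is staggered. Et at 0° is gauche with tBu at 300° (1.8); Ph at 120° is gauche with iPr at 180° (1.2). Total 3.0 kcal/mol.
E(B) − E(C) = 9.3 − 3.0 = +6.3 kcal/mol.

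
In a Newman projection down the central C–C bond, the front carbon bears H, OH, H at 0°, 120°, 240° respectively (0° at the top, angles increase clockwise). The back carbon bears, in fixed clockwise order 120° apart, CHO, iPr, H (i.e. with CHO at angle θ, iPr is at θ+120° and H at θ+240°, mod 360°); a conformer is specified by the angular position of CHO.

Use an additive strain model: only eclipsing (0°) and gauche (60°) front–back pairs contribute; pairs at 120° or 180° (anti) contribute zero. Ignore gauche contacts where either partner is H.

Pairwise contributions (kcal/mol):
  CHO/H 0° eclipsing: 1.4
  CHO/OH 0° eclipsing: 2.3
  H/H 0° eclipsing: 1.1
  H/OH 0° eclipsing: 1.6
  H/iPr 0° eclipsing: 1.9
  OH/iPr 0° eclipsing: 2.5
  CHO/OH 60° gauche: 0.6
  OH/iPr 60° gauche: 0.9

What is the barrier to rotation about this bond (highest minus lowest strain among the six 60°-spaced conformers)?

4.7 kcal/mol

CHO at 0° is eclipsed. H at 0° is eclipsed with CHO at 0° (1.4); OH at 120° is eclipsed with iPr at 120° (2.5); H at 240° is eclipsed with H at 240° (1.1). Total 5.0 kcal/mol.
CHO at 60° is staggered. OH at 120° is gauche with CHO at 60° (0.6); OH at 120° is gauche with iPr at 180° (0.9). Total 1.5 kcal/mol.
CHO at 120° is eclipsed. H at 0° is eclipsed with H at 0° (1.1); OH at 120° is eclipsed with CHO at 120° (2.3); H at 240° is eclipsed with iPr at 240° (1.9). Total 5.3 kcal/mol.
CHO at 180° is staggered. OH at 120° is gauche with CHO at 180° (0.6). Total 0.6 kcal/mol.
CHO at 240° is eclipsed. H at 0° is eclipsed with iPr at 0° (1.9); OH at 120° is eclipsed with H at 120° (1.6); H at 240° is eclipsed with CHO at 240° (1.4). Total 4.9 kcal/mol.
CHO at 300° is staggered. OH at 120° is gauche with iPr at 60° (0.9). Total 0.9 kcal/mol.
Max at 120° (5.3 kcal/mol), min at 180° (0.6 kcal/mol); barrier = 4.7 kcal/mol.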